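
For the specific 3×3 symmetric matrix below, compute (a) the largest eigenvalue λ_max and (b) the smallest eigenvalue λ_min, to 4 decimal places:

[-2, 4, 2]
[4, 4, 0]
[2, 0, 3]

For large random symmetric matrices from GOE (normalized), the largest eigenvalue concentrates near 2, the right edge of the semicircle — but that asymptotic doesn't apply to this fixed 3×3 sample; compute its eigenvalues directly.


Since M is real symmetric, all three eigenvalues are real; they are the roots of det(λI − M) = λ³ − (tr M) λ² + s λ − det M, where s is the sum of the principal 2×2 minors.
tr M = -2 + 4 + 3 = 5.
s = ((-2)·4 − 4²) + ((-2)·3 − 2²) + (4·3 − 0²) = -24 + (-10) + 12 = -22.
det M (expand along row 1) = (-2)·12 − 4·12 + 2·(-8) = -88.
Characteristic polynomial: λ³ − 5λ² − 22λ + 88 = 0.
Substitute λ = y + (tr M)/3 = y + 1.666667 to remove the quadratic term: y³ + p·y + q = 0 with p = s − (tr M)²/3 = -30.333333 and q = −2(tr M)³/27 + (tr M)·s/3 − det M = 42.074074.
Three real roots ⇒ use the trigonometric (Viète) form: r = 2√(−p/3) = 6.359595, φ = arccos(3q/(p·r)) = arccos(-0.654314) = 2.284072 rad.
y_k = r·cos(φ/3 − 2πk/3) for k = 0, 1, 2 gives y = 4.603713, 1.497841, -6.101554.
λ_k = y_k + 1.666667 gives λ = 6.2704, 3.1645, -4.4349 (check: the sum is 5.0000 = tr M).

Hence λ_max = 6.2704 and λ_min = -4.4349.


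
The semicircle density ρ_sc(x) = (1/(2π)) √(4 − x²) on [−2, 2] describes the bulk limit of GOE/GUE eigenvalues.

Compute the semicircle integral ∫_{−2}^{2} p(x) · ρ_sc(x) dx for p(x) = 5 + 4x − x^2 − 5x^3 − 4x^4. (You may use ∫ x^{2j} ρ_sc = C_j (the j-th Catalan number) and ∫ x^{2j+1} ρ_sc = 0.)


Write p(x) = Σ a_i x^i, split into monomials and integrate each against ρ_sc separately.
Using ∫ x^{2j} ρ_sc = C_j = (1/(j+1)) C(2j, j) (Catalan numbers) and ∫ x^{2j+1} ρ_sc = 0 (odd monomials vanish by symmetry):
  i = 0 (even): a_0 · C_{0} = 5 · 1 = 5
  i = 1 (odd): ∫ x^1 ρ_sc = 0 (vanishes)
  i = 2 (even): a_2 · C_{1} = -1 · 1 = -1
  i = 3 (odd): ∫ x^3 ρ_sc = 0 (vanishes)
  i = 4 (even): a_4 · C_{2} = -4 · 2 = -8

Summing the contributions: ∫_{−2}^{2} p(x) ρ_sc(x) dx = 5 + (-1) + (-8) = -4.


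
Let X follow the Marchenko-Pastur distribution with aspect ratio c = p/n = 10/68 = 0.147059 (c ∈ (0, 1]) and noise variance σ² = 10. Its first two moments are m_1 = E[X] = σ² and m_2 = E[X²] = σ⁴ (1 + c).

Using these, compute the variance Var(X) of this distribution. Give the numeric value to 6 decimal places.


m_1 = E[X] = σ² = 10, so m_1² = 100.
m_2 = E[X²] = σ⁴ (1 + c) = 100 · (1 + 0.147059) = 100 · 1.147059 = 114.705882.
(Note m_2 − m_1² simplifies to c · σ⁴ = 0.147059 · 100.)

Var(X) = m_2 − m_1² = 114.705882 − 100 = 14.705882.


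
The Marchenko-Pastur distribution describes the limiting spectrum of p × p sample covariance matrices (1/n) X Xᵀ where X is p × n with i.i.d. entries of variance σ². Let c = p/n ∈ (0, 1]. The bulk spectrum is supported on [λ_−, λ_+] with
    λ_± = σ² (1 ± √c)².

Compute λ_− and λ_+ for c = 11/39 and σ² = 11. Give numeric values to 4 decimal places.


c = 11/39 = 0.282051; √c = 0.531085.
λ_− = σ² (1 − √c)² = 11 · (1 − 0.531085)² = 11 · (0.468915)² = 2.418694.
λ_+ = σ² (1 + √c)² = 11 · (1 + 0.531085)² = 11 · (1.531085)² = 25.786434.

Rounded to 4 decimal places: λ_− ≈ 2.4187, λ_+ ≈ 25.7864.


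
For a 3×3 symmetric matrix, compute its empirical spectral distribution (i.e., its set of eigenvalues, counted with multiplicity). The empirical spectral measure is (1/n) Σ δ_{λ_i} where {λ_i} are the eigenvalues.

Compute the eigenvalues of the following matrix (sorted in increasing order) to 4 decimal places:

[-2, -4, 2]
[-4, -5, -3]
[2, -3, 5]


Since M is real symmetric, all three eigenvalues are real; they are the roots of det(λI − M) = λ³ − (tr M) λ² + s λ − det M, where s is the sum of the principal 2×2 minors.
tr M = -2 + (-5) + 5 = -2.
s = ((-2)·(-5) − (-4)²) + ((-2)·5 − 2²) + ((-5)·5 − (-3)²) = -6 + (-14) + (-34) = -54.
det M (expand along row 1) = (-2)·(-34) − (-4)·(-14) + 2·22 = 56.
Characteristic polynomial: λ³ + 2λ² − 54λ − 56 = 0.
Substitute λ = y + (tr M)/3 = y − 0.666667 to remove the quadratic term: y³ + p·y + q = 0 with p = s − (tr M)²/3 = -55.333333 and q = −2(tr M)³/27 + (tr M)·s/3 − det M = -19.407407.
Three real roots ⇒ use the trigonometric (Viète) form: r = 2√(−p/3) = 8.589399, φ = arccos(3q/(p·r)) = arccos(0.122501) = 1.447987 rad.
y_k = r·cos(φ/3 − 2πk/3) for k = 0, 1, 2 gives y = 7.608167, -0.351521, -7.256645.
λ_k = y_k − 0.666667 gives λ = 6.9415, -1.0182, -7.9233 (check: the sum is -2.0000 = tr M).

Eigenvalues sorted in increasing order: [-7.9233, -1.0182, 6.9415].


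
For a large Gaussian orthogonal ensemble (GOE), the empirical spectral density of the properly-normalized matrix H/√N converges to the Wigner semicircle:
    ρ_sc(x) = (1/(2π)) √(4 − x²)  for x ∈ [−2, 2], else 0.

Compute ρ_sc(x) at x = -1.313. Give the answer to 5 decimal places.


ρ_sc(x) = (1/(2π)) √(4 − x²). With x = -1.313:
  4 − x² = 4 − (-1.313)² = 4 − 1.723969 = 2.276031.
  √(4 − x²) = 1.508652.
  1/(2π) = 0.159155.
  ρ_sc(-1.313) = 0.159155 · 1.508652 = 0.240109.

Rounded to 5 decimal places: ρ_sc(-1.313) ≈ 0.24011.


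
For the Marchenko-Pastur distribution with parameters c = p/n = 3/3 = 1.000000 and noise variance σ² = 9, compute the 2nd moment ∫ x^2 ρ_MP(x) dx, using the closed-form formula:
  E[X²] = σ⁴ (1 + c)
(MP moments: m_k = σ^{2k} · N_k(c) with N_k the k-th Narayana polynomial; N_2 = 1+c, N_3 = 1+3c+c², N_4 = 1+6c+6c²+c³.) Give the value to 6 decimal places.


E[X²] = σ⁴ (1 + c) (second MP moment). With σ² = 9 (so σ⁴ = 81) and c = 3/3 = 1.000000: E[X²] = 81 · (1 + 1.000000) = 81 · 2.000000.

So E[X^2] = 162.000000.


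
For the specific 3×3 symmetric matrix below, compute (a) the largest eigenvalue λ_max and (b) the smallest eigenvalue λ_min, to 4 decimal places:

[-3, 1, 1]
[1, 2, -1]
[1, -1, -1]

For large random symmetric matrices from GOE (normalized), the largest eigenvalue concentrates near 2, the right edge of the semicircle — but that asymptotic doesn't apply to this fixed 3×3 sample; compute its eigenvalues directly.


Since M is real symmetric, all three eigenvalues are real; they are the roots of det(λI − M) = λ³ − (tr M) λ² + s λ − det M, where s is the sum of the principal 2×2 minors.
tr M = -3 + 2 + (-1) = -2.
s = ((-3)·2 − 1²) + ((-3)·(-1) − 1²) + (2·(-1) − (-1)²) = -7 + 2 + (-3) = -8.
det M (expand along row 1) = (-3)·(-3) − 1·0 + 1·(-3) = 6.
Characteristic polynomial: λ³ + 2λ² − 8λ − 6 = 0.
Substitute λ = y + (tr M)/3 = y − 0.666667 to remove the quadratic term: y³ + p·y + q = 0 with p = s − (tr M)²/3 = -9.333333 and q = −2(tr M)³/27 + (tr M)·s/3 − det M = -0.074074.
Three real roots ⇒ use the trigonometric (Viète) form: r = 2√(−p/3) = 3.527668, φ = arccos(3q/(p·r)) = arccos(0.006749) = 1.564047 rad.
y_k = r·cos(φ/3 − 2πk/3) for k = 0, 1, 2 gives y = 3.059011, -0.007937, -3.051074.
λ_k = y_k − 0.666667 gives λ = 2.3923, -0.6746, -3.7177 (check: the sum is -2.0000 = tr M).

Hence λ_max = 2.3923 and λ_min = -3.7177.


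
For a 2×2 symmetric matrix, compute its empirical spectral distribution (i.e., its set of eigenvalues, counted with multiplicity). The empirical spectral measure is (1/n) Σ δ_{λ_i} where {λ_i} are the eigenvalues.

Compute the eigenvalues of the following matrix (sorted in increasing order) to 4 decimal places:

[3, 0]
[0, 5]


Since M is real symmetric, both eigenvalues are real; they are the roots of det(λI − M) = λ² − (tr M) λ + det M.
tr M = 3 + 5 = 8.
det M = 3·5 − 0² = 15 − 0 = 15.
Characteristic polynomial: λ² − 8λ + 15 = 0.
Discriminant Δ = (tr M)² − 4·det M = 64 − 60 = 4; √Δ = 2.000000.
λ = (tr M ± √Δ)/2 = (8 ± 2.000000)/2, giving (tr M − √Δ)/2 = 3.0000 and (tr M + √Δ)/2 = 5.0000.

Eigenvalues sorted in increasing order: [3.0000, 5.0000].


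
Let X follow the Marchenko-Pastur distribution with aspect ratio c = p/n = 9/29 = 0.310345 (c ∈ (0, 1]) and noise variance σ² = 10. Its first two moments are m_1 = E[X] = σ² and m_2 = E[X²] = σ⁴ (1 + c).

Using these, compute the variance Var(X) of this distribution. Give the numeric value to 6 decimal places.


m_1 = E[X] = σ² = 10, so m_1² = 100.
m_2 = E[X²] = σ⁴ (1 + c) = 100 · (1 + 0.310345) = 100 · 1.310345 = 131.034483.
(Note m_2 − m_1² simplifies to c · σ⁴ = 0.310345 · 100.)

Var(X) = m_2 − m_1² = 131.034483 − 100 = 31.034483.


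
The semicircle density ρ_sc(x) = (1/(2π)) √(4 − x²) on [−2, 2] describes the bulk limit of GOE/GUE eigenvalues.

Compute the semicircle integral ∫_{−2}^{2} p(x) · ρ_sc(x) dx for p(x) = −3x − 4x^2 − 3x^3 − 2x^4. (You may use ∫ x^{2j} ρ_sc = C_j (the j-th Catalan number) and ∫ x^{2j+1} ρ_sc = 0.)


Write p(x) = Σ a_i x^i, split into monomials and integrate each against ρ_sc separately.
Using ∫ x^{2j} ρ_sc = C_j = (1/(j+1)) C(2j, j) (Catalan numbers) and ∫ x^{2j+1} ρ_sc = 0 (odd monomials vanish by symmetry):
  i = 1 (odd): ∫ x^1 ρ_sc = 0 (vanishes)
  i = 2 (even): a_2 · C_{1} = -4 · 1 = -4
  i = 3 (odd): ∫ x^3 ρ_sc = 0 (vanishes)
  i = 4 (even): a_4 · C_{2} = -2 · 2 = -4

Summing the contributions: ∫_{−2}^{2} p(x) ρ_sc(x) dx = (-4) + (-4) = -8.


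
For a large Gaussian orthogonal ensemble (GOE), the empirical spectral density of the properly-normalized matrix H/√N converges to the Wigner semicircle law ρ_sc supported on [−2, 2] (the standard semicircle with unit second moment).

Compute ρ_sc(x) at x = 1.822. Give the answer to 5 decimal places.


ρ_sc(x) = (1/(2π)) √(4 − x²). With x = 1.822:
  4 − x² = 4 − (1.822)² = 4 − 3.319684 = 0.680316.
  √(4 − x²) = 0.824813.
  1/(2π) = 0.159155.
  ρ_sc(1.822) = 0.159155 · 0.824813 = 0.131273.

Rounded to 5 decimal places: ρ_sc(1.822) ≈ 0.13127.


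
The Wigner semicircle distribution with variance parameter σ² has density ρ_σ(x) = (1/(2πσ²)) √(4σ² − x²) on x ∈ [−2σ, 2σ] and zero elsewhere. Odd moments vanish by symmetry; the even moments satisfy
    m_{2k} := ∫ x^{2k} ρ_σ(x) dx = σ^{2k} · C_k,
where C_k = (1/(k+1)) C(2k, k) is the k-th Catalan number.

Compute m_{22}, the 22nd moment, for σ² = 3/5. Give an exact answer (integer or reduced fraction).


By the scaled semicircle moment identity, m_{2k} = σ^{2k} · C_k with k = 11.
C_11 = (1/(k+1)) · C(2k, k) = (1/12) · C(22, 11) = (1/12) · 705432 = 58786.
σ^{2k} = (σ²)^k = (3/5)^11 = 177147/48828125.

Therefore m_{22} = σ^{22} · C_11 = (177147/48828125) · 58786 = 10413763542/48828125.


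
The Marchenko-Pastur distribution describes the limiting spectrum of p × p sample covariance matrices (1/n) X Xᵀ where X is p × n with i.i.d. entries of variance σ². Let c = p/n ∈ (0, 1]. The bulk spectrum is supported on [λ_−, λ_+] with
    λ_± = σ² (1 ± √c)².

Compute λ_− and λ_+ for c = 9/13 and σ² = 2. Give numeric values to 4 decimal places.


c = 9/13 = 0.692308; √c = 0.832050.
λ_− = σ² (1 − √c)² = 2 · (1 − 0.832050)² = 2 · (0.167950)² = 0.056414.
λ_+ = σ² (1 + √c)² = 2 · (1 + 0.832050)² = 2 · (1.832050)² = 6.712817.

Rounded to 4 decimal places: λ_− ≈ 0.0564, λ_+ ≈ 6.7128.


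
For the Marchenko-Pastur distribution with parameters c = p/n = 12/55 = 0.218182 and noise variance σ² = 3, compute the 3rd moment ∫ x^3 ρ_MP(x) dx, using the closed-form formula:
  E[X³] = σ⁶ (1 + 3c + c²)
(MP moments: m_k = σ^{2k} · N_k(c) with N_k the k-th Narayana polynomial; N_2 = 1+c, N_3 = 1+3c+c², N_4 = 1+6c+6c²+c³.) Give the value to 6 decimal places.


E[X³] = σ⁶ (1 + 3c + c²) (third MP moment). With σ² = 3 (so σ⁶ = 27) and c = 12/55 = 0.218182: E[X³] = 27 · (1 + 3·0.218182 + (0.218182)²) = 27 · 1.702149.

So E[X^3] = 45.958017.


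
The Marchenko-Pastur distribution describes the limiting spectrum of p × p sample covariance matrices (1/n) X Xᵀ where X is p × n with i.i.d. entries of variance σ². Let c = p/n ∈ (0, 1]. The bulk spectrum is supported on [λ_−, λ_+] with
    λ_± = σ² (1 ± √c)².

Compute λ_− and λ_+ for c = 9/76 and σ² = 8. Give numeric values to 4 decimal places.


c = 9/76 = 0.118421; √c = 0.344124.
λ_− = σ² (1 − √c)² = 8 · (1 − 0.344124)² = 8 · (0.655876)² = 3.441391.
λ_+ = σ² (1 + √c)² = 8 · (1 + 0.344124)² = 8 · (1.344124)² = 14.453346.

Rounded to 4 decimal places: λ_− ≈ 3.4414, λ_+ ≈ 14.4533.


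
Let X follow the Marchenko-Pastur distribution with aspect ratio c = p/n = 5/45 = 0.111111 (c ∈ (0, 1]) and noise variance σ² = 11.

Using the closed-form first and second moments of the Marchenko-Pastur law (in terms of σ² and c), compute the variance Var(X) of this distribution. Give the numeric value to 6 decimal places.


Recall the MP moments m_1 = E[X] = σ² and m_2 = E[X²] = σ⁴ (1 + c).
m_1 = E[X] = σ² = 11, so m_1² = 121.
m_2 = E[X²] = σ⁴ (1 + c) = 121 · (1 + 0.111111) = 121 · 1.111111 = 134.444444.
(Note m_2 − m_1² simplifies to c · σ⁴ = 0.111111 · 121.)

Var(X) = m_2 − m_1² = 134.444444 − 121 = 13.444444.


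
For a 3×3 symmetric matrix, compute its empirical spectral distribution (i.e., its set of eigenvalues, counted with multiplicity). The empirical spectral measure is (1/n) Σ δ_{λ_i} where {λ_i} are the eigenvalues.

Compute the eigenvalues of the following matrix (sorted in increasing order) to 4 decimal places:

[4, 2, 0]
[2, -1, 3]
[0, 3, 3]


Since M is real symmetric, all three eigenvalues are real; they are the roots of det(λI − M) = λ³ − (tr M) λ² + s λ − det M, where s is the sum of the principal 2×2 minors.
tr M = 4 + (-1) + 3 = 6.
s = (4·(-1) − 2²) + (4·3 − 0²) + ((-1)·3 − 3²) = -8 + 12 + (-12) = -8.
det M (expand along row 1) = 4·(-12) − 2·6 + 0·6 = -60.
Characteristic polynomial: λ³ − 6λ² − 8λ + 60 = 0.
Substitute λ = y + (tr M)/3 = y + 2.000000 to remove the quadratic term: y³ + p·y + q = 0 with p = s − (tr M)²/3 = -20.000000 and q = −2(tr M)³/27 + (tr M)·s/3 − det M = 28.000000.
Three real roots ⇒ use the trigonometric (Viète) form: r = 2√(−p/3) = 5.163978, φ = arccos(3q/(p·r)) = arccos(-0.813327) = 2.520643 rad.
y_k = r·cos(φ/3 − 2πk/3) for k = 0, 1, 2 gives y = 3.445939, 1.607816, -5.053755.
λ_k = y_k + 2.000000 gives λ = 5.4459, 3.6078, -3.0538 (check: the sum is 6.0000 = tr M).

Eigenvalues sorted in increasing order: [-3.0538, 3.6078, 5.4459].


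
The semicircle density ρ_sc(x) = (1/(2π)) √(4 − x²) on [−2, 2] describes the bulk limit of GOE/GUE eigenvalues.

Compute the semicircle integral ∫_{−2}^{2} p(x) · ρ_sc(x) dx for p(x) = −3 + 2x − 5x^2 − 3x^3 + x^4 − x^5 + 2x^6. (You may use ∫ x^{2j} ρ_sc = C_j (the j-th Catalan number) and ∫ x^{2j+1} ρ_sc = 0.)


Write p(x) = Σ a_i x^i, split into monomials and integrate each against ρ_sc separately.
Using ∫ x^{2j} ρ_sc = C_j = (1/(j+1)) C(2j, j) (Catalan numbers) and ∫ x^{2j+1} ρ_sc = 0 (odd monomials vanish by symmetry):
  i = 0 (even): a_0 · C_{0} = -3 · 1 = -3
  i = 1 (odd): ∫ x^1 ρ_sc = 0 (vanishes)
  i = 2 (even): a_2 · C_{1} = -5 · 1 = -5
  i = 3 (odd): ∫ x^3 ρ_sc = 0 (vanishes)
  i = 4 (even): a_4 · C_{2} = 1 · 2 = 2
  i = 5 (odd): ∫ x^5 ρ_sc = 0 (vanishes)
  i = 6 (even): a_6 · C_{3} = 2 · 5 = 10

Summing the contributions: ∫_{−2}^{2} p(x) ρ_sc(x) dx = (-3) + (-5) + 2 + 10 = 4.


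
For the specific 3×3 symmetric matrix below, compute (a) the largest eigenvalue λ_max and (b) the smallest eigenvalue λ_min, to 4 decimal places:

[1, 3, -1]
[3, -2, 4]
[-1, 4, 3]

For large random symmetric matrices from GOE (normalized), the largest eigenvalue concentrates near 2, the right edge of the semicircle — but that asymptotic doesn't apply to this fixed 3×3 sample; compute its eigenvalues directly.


Since M is real symmetric, all three eigenvalues are real; they are the roots of det(λI − M) = λ³ − (tr M) λ² + s λ − det M, where s is the sum of the principal 2×2 minors.
tr M = 1 + (-2) + 3 = 2.
s = (1·(-2) − 3²) + (1·3 − (-1)²) + ((-2)·3 − 4²) = -11 + 2 + (-22) = -31.
det M (expand along row 1) = 1·(-22) − 3·13 + (-1)·10 = -71.
Characteristic polynomial: λ³ − 2λ² − 31λ + 71 = 0.
Substitute λ = y + (tr M)/3 = y + 0.666667 to remove the quadratic term: y³ + p·y + q = 0 with p = s − (tr M)²/3 = -32.333333 and q = −2(tr M)³/27 + (tr M)·s/3 − det M = 49.740741.
Three real roots ⇒ use the trigonometric (Viète) form: r = 2√(−p/3) = 6.565905, φ = arccos(3q/(p·r)) = arccos(-0.702892) = 2.350251 rad.
y_k = r·cos(φ/3 − 2πk/3) for k = 0, 1, 2 gives y = 4.651985, 1.686813, -6.338798.
λ_k = y_k + 0.666667 gives λ = 5.3187, 2.3535, -5.6721 (check: the sum is 2.0000 = tr M).

Hence λ_max = 5.3187 and λ_min = -5.6721.


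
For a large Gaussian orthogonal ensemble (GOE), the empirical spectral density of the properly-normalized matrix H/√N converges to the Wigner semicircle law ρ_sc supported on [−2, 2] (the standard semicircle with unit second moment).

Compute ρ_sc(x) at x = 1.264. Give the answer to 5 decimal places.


ρ_sc(x) = (1/(2π)) √(4 − x²). With x = 1.264:
  4 − x² = 4 − (1.264)² = 4 − 1.597696 = 2.402304.
  √(4 − x²) = 1.549937.
  1/(2π) = 0.159155.
  ρ_sc(1.264) = 0.159155 · 1.549937 = 0.246680.

Rounded to 5 decimal places: ρ_sc(1.264) ≈ 0.24668.


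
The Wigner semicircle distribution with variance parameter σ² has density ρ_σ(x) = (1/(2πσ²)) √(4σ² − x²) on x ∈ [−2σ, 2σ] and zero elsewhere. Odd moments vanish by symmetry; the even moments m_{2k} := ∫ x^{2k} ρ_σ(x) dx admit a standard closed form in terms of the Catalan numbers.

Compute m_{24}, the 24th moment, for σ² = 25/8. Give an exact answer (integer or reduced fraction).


By the scaled semicircle moment identity, m_{2k} = σ^{2k} · C_k with k = 12.
C_12 = (1/(k+1)) · C(2k, k) = (1/13) · C(24, 12) = (1/13) · 2704156 = 208012.
σ^{2k} = (σ²)^k = (25/8)^12 = 59604644775390625/68719476736.

Therefore m_{24} = σ^{24} · C_12 = (59604644775390625/68719476736) · 208012 = 3099620342254638671875/17179869184.


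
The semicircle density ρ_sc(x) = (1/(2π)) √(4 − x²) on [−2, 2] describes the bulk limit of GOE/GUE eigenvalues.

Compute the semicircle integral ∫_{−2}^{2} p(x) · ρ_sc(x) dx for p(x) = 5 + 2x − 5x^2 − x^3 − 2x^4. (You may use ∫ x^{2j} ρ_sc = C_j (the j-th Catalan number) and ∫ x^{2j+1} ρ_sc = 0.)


Write p(x) = Σ a_i x^i, split into monomials and integrate each against ρ_sc separately.
Using ∫ x^{2j} ρ_sc = C_j = (1/(j+1)) C(2j, j) (Catalan numbers) and ∫ x^{2j+1} ρ_sc = 0 (odd monomials vanish by symmetry):
  i = 0 (even): a_0 · C_{0} = 5 · 1 = 5
  i = 1 (odd): ∫ x^1 ρ_sc = 0 (vanishes)
  i = 2 (even): a_2 · C_{1} = -5 · 1 = -5
  i = 3 (odd): ∫ x^3 ρ_sc = 0 (vanishes)
  i = 4 (even): a_4 · C_{2} = -2 · 2 = -4

Summing the contributions: ∫_{−2}^{2} p(x) ρ_sc(x) dx = 5 + (-5) + (-4) = -4.


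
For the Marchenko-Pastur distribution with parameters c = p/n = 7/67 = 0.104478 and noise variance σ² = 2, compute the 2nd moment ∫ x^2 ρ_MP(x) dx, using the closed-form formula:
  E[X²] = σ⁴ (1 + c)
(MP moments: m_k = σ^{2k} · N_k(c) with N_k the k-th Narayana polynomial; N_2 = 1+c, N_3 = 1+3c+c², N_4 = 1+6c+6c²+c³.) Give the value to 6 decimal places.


E[X²] = σ⁴ (1 + c) (second MP moment). With σ² = 2 (so σ⁴ = 4) and c = 7/67 = 0.104478: E[X²] = 4 · (1 + 0.104478) = 4 · 1.104478.

So E[X^2] = 4.417910.


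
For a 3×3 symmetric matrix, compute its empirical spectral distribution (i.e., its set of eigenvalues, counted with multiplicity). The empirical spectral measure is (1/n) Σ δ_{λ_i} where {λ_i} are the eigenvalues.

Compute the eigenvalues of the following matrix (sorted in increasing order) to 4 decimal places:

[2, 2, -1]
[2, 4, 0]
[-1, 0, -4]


Since M is real symmetric, all three eigenvalues are real; they are the roots of det(λI − M) = λ³ − (tr M) λ² + s λ − det M, where s is the sum of the principal 2×2 minors.
tr M = 2 + 4 + (-4) = 2.
s = (2·4 − 2²) + (2·(-4) − (-1)²) + (4·(-4) − 0²) = 4 + (-9) + (-16) = -21.
det M (expand along row 1) = 2·(-16) − 2·(-8) + (-1)·4 = -20.
Characteristic polynomial: λ³ − 2λ² − 21λ + 20 = 0.
Substitute λ = y + (tr M)/3 = y + 0.666667 to remove the quadratic term: y³ + p·y + q = 0 with p = s − (tr M)²/3 = -22.333333 and q = −2(tr M)³/27 + (tr M)·s/3 − det M = 5.407407.
Three real roots ⇒ use the trigonometric (Viète) form: r = 2√(−p/3) = 5.456902, φ = arccos(3q/(p·r)) = arccos(-0.133110) = 1.704303 rad.
y_k = r·cos(φ/3 − 2πk/3) for k = 0, 1, 2 gives y = 4.599755, 0.242763, -4.842518.
λ_k = y_k + 0.666667 gives λ = 5.2664, 0.9094, -4.1759 (check: the sum is 2.0000 = tr M).

Eigenvalues sorted in increasing order: [-4.1759, 0.9094, 5.2664].


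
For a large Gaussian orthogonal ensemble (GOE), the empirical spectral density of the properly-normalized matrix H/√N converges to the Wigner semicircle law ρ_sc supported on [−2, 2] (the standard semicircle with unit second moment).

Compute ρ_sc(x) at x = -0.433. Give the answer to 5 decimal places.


ρ_sc(x) = (1/(2π)) √(4 − x²). With x = -0.433:
  4 − x² = 4 − (-0.433)² = 4 − 0.187489 = 3.812511.
  √(4 − x²) = 1.952565.
  1/(2π) = 0.159155.
  ρ_sc(-0.433) = 0.159155 · 1.952565 = 0.310760.

Rounded to 5 decimal places: ρ_sc(-0.433) ≈ 0.31076.


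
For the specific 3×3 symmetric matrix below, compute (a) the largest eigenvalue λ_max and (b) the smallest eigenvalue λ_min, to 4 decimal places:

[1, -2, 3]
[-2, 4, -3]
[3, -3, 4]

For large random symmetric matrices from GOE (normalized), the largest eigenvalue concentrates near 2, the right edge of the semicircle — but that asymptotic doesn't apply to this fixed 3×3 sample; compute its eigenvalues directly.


Since M is real symmetric, all three eigenvalues are real; they are the roots of det(λI − M) = λ³ − (tr M) λ² + s λ − det M, where s is the sum of the principal 2×2 minors.
tr M = 1 + 4 + 4 = 9.
s = (1·4 − (-2)²) + (1·4 − 3²) + (4·4 − (-3)²) = 0 + (-5) + 7 = 2.
det M (expand along row 1) = 1·7 − (-2)·1 + 3·(-6) = -9.
Characteristic polynomial: λ³ − 9λ² + 2λ + 9 = 0.
Substitute λ = y + (tr M)/3 = y + 3.000000 to remove the quadratic term: y³ + p·y + q = 0 with p = s − (tr M)²/3 = -25.000000 and q = −2(tr M)³/27 + (tr M)·s/3 − det M = -39.000000.
Three real roots ⇒ use the trigonometric (Viète) form: r = 2√(−p/3) = 5.773503, φ = arccos(3q/(p·r)) = arccos(0.810600) = 0.625621 rad.
y_k = r·cos(φ/3 − 2πk/3) for k = 0, 1, 2 gives y = 5.648415, -1.789048, -3.859367.
λ_k = y_k + 3.000000 gives λ = 8.6484, 1.2110, -0.8594 (check: the sum is 9.0000 = tr M).

Hence λ_max = 8.6484 and λ_min = -0.8594.


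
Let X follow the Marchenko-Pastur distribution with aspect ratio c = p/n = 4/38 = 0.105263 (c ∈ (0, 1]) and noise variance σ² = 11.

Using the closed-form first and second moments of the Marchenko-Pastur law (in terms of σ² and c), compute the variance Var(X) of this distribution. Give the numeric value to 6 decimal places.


Recall the MP moments m_1 = E[X] = σ² and m_2 = E[X²] = σ⁴ (1 + c).
m_1 = E[X] = σ² = 11, so m_1² = 121.
m_2 = E[X²] = σ⁴ (1 + c) = 121 · (1 + 0.105263) = 121 · 1.105263 = 133.736842.
(Note m_2 − m_1² simplifies to c · σ⁴ = 0.105263 · 121.)

Var(X) = m_2 − m_1² = 133.736842 − 121 = 12.736842.


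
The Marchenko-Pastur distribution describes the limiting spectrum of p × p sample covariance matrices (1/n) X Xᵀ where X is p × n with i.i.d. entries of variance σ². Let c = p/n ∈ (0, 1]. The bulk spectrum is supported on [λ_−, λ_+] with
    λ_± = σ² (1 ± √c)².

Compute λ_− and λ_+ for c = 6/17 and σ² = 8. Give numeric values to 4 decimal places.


c = 6/17 = 0.352941; √c = 0.594089.
λ_− = σ² (1 − √c)² = 8 · (1 − 0.594089)² = 8 · (0.405911)² = 1.318113.
λ_+ = σ² (1 + √c)² = 8 · (1 + 0.594089)² = 8 · (1.594089)² = 20.328946.

Rounded to 4 decimal places: λ_− ≈ 1.3181, λ_+ ≈ 20.3289.


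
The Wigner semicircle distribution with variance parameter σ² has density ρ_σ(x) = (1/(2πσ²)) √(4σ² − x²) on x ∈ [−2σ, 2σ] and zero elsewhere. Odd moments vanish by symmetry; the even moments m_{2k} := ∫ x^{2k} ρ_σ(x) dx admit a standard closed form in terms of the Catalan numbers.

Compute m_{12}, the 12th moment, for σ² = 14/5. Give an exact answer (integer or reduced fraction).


By the scaled semicircle moment identity, m_{2k} = σ^{2k} · C_k with k = 6.
C_6 = (1/(k+1)) · C(2k, k) = (1/7) · C(12, 6) = (1/7) · 924 = 132.
σ^{2k} = (σ²)^k = (14/5)^6 = 7529536/15625.

Therefore m_{12} = σ^{12} · C_6 = (7529536/15625) · 132 = 993898752/15625.


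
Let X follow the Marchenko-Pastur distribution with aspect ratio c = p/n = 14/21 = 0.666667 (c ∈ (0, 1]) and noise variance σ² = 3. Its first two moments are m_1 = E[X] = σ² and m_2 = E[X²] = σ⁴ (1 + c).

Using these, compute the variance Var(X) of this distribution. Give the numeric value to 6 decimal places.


m_1 = E[X] = σ² = 3, so m_1² = 9.
m_2 = E[X²] = σ⁴ (1 + c) = 9 · (1 + 0.666667) = 9 · 1.666667 = 15.000000.
(Note m_2 − m_1² simplifies to c · σ⁴ = 0.666667 · 9.)

Var(X) = m_2 − m_1² = 15.000000 − 9 = 6.000000.


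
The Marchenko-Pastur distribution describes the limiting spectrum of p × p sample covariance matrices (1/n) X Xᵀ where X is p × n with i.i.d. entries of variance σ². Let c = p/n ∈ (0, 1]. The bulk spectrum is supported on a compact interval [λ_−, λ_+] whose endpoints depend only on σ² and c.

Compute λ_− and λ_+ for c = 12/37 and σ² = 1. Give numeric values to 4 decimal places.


c = 12/37 = 0.324324; √c = 0.569495.
λ_− = σ² (1 − √c)² = 1 · (1 − 0.569495)² = 1 · (0.430505)² = 0.185335.
λ_+ = σ² (1 + √c)² = 1 · (1 + 0.569495)² = 1 · (1.569495)² = 2.463314.

Rounded to 4 decimal places: λ_− ≈ 0.1853, λ_+ ≈ 2.4633.


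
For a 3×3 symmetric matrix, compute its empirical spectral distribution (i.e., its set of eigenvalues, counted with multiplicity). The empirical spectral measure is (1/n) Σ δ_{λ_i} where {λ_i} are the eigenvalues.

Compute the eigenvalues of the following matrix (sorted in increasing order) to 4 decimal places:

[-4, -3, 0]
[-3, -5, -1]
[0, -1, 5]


Since M is real symmetric, all three eigenvalues are real; they are the roots of det(λI − M) = λ³ − (tr M) λ² + s λ − det M, where s is the sum of the principal 2×2 minors.
tr M = -4 + (-5) + 5 = -4.
s = ((-4)·(-5) − (-3)²) + ((-4)·5 − 0²) + ((-5)·5 − (-1)²) = 11 + (-20) + (-26) = -35.
det M (expand along row 1) = (-4)·(-26) − (-3)·(-15) + 0·3 = 59.
Characteristic polynomial: λ³ + 4λ² − 35λ − 59 = 0.
Substitute λ = y + (tr M)/3 = y − 1.333333 to remove the quadratic term: y³ + p·y + q = 0 with p = s − (tr M)²/3 = -40.333333 and q = −2(tr M)³/27 + (tr M)·s/3 − det M = -7.592593.
Three real roots ⇒ use the trigonometric (Viète) form: r = 2√(−p/3) = 7.333333, φ = arccos(3q/(p·r)) = arccos(0.077010) = 1.493710 rad.
y_k = r·cos(φ/3 − 2πk/3) for k = 0, 1, 2 gives y = 6.442962, -0.188412, -6.254551.
λ_k = y_k − 1.333333 gives λ = 5.1096, -1.5217, -7.5879 (check: the sum is -4.0000 = tr M).

Eigenvalues sorted in increasing order: [-7.5879, -1.5217, 5.1096].


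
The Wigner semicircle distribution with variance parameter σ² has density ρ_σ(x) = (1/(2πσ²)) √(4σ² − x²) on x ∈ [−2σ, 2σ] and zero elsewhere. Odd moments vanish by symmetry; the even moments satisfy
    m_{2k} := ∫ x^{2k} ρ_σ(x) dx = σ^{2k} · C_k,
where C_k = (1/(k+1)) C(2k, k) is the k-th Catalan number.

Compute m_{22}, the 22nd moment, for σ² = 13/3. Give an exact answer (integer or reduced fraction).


By the scaled semicircle moment identity, m_{2k} = σ^{2k} · C_k with k = 11.
C_11 = (1/(k+1)) · C(2k, k) = (1/12) · C(22, 11) = (1/12) · 705432 = 58786.
σ^{2k} = (σ²)^k = (13/3)^11 = 1792160394037/177147.

Therefore m_{22} = σ^{22} · C_11 = (1792160394037/177147) · 58786 = 105353940923859082/177147.


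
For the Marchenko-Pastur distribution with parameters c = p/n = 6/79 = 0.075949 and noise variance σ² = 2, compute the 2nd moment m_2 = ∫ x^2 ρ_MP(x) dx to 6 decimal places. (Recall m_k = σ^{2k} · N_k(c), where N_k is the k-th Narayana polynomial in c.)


E[X²] = σ⁴ (1 + c) (second MP moment). With σ² = 2 (so σ⁴ = 4) and c = 6/79 = 0.075949: E[X²] = 4 · (1 + 0.075949) = 4 · 1.075949.

So E[X^2] = 4.303797.


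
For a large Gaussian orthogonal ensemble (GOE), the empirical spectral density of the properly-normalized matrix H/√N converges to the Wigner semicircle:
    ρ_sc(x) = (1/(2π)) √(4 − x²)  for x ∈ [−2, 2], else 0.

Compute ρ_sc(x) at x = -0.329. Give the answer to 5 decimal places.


ρ_sc(x) = (1/(2π)) √(4 − x²). With x = -0.329:
  4 − x² = 4 − (-0.329)² = 4 − 0.108241 = 3.891759.
  √(4 − x²) = 1.972754.
  1/(2π) = 0.159155.
  ρ_sc(-0.329) = 0.159155 · 1.972754 = 0.313974.

Rounded to 5 decimal places: ρ_sc(-0.329) ≈ 0.31397.


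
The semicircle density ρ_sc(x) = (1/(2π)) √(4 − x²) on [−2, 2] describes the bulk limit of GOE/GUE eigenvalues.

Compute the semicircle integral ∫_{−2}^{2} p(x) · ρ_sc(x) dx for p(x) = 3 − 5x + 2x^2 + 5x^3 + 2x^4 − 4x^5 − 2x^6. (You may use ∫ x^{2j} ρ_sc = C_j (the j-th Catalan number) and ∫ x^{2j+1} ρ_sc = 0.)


Write p(x) = Σ a_i x^i, split into monomials and integrate each against ρ_sc separately.
Using ∫ x^{2j} ρ_sc = C_j = (1/(j+1)) C(2j, j) (Catalan numbers) and ∫ x^{2j+1} ρ_sc = 0 (odd monomials vanish by symmetry):
  i = 0 (even): a_0 · C_{0} = 3 · 1 = 3
  i = 1 (odd): ∫ x^1 ρ_sc = 0 (vanishes)
  i = 2 (even): a_2 · C_{1} = 2 · 1 = 2
  i = 3 (odd): ∫ x^3 ρ_sc = 0 (vanishes)
  i = 4 (even): a_4 · C_{2} = 2 · 2 = 4
  i = 5 (odd): ∫ x^5 ρ_sc = 0 (vanishes)
  i = 6 (even): a_6 · C_{3} = -2 · 5 = -10

Summing the contributions: ∫_{−2}^{2} p(x) ρ_sc(x) dx = 3 + 2 + 4 + (-10) = -1.


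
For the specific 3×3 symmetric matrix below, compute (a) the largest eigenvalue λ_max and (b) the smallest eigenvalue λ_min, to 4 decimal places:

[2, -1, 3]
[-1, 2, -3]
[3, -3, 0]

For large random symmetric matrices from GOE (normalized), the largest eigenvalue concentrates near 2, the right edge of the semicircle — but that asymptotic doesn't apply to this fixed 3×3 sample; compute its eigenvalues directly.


Since M is real symmetric, all three eigenvalues are real; they are the roots of det(λI − M) = λ³ − (tr M) λ² + s λ − det M, where s is the sum of the principal 2×2 minors.
tr M = 2 + 2 + 0 = 4.
s = (2·2 − (-1)²) + (2·0 − 3²) + (2·0 − (-3)²) = 3 + (-9) + (-9) = -15.
det M (expand along row 1) = 2·(-9) − (-1)·9 + 3·(-3) = -18.
Characteristic polynomial: λ³ − 4λ² − 15λ + 18 = 0.
Substitute λ = y + (tr M)/3 = y + 1.333333 to remove the quadratic term: y³ + p·y + q = 0 with p = s − (tr M)²/3 = -20.333333 and q = −2(tr M)³/27 + (tr M)·s/3 − det M = -6.740741.
Three real roots ⇒ use the trigonometric (Viète) form: r = 2√(−p/3) = 5.206833, φ = arccos(3q/(p·r)) = arccos(0.191006) = 1.378610 rad.
y_k = r·cos(φ/3 − 2πk/3) for k = 0, 1, 2 gives y = 4.666667, -0.333333, -4.333333.
λ_k = y_k + 1.333333 gives λ = 6.0000, 1.0000, -3.0000 (check: the sum is 4.0000 = tr M).

Hence λ_max = 6.0000 and λ_min = -3.0000.


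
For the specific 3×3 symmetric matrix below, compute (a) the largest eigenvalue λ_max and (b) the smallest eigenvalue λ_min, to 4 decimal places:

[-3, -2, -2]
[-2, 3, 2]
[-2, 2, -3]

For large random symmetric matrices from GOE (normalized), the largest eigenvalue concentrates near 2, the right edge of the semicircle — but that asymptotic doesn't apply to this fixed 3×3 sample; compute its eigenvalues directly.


Since M is real symmetric, all three eigenvalues are real; they are the roots of det(λI − M) = λ³ − (tr M) λ² + s λ − det M, where s is the sum of the principal 2×2 minors.
tr M = -3 + 3 + (-3) = -3.
s = ((-3)·3 − (-2)²) + ((-3)·(-3) − (-2)²) + (3·(-3) − 2²) = -13 + 5 + (-13) = -21.
det M (expand along row 1) = (-3)·(-13) − (-2)·10 + (-2)·2 = 55.
Characteristic polynomial: λ³ + 3λ² − 21λ − 55 = 0.
Substitute λ = y + (tr M)/3 = y − 1.000000 to remove the quadratic term: y³ + p·y + q = 0 with p = s − (tr M)²/3 = -24.000000 and q = −2(tr M)³/27 + (tr M)·s/3 − det M = -32.000000.
Three real roots ⇒ use the trigonometric (Viète) form: r = 2√(−p/3) = 5.656854, φ = arccos(3q/(p·r)) = arccos(0.707107) = 0.785398 rad.
y_k = r·cos(φ/3 − 2πk/3) for k = 0, 1, 2 gives y = 5.464102, -1.464102, -4.000000.
λ_k = y_k − 1.000000 gives λ = 4.4641, -2.4641, -5.0000 (check: the sum is -3.0000 = tr M).

Hence λ_max = 4.4641 and λ_min = -5.0000.


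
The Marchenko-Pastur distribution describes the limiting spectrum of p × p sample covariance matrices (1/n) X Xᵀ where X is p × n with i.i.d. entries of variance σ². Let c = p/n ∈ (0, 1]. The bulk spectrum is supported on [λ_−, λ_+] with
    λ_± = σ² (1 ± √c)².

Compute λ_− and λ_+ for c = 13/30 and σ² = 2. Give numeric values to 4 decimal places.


c = 13/30 = 0.433333; √c = 0.658281.
λ_− = σ² (1 − √c)² = 2 · (1 − 0.658281)² = 2 · (0.341719)² = 0.233544.
λ_+ = σ² (1 + √c)² = 2 · (1 + 0.658281)² = 2 · (1.658281)² = 5.499789.

Rounded to 4 decimal places: λ_− ≈ 0.2335, λ_+ ≈ 5.4998.


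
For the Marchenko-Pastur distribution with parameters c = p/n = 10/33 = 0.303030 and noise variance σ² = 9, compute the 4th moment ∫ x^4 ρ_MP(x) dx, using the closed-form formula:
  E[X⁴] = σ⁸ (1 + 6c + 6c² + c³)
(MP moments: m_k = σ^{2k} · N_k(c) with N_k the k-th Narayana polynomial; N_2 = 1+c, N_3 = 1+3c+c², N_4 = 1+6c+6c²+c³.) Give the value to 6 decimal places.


E[X⁴] = σ⁸ (1 + 6c + 6c² + c³) (fourth MP moment). With σ² = 9 (so σ⁸ = 6561) and c = 10/33 = 0.303030: E[X⁴] = 6561 · (1 + 6·0.303030 + 6·(0.303030)² + (0.303030)³) = 6561 · 3.396972.

So E[X^4] = 22287.536439.


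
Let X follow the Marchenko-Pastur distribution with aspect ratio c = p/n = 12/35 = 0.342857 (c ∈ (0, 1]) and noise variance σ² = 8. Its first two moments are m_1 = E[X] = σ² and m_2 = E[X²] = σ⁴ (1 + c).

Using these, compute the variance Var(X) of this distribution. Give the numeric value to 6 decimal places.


m_1 = E[X] = σ² = 8, so m_1² = 64.
m_2 = E[X²] = σ⁴ (1 + c) = 64 · (1 + 0.342857) = 64 · 1.342857 = 85.942857.
(Note m_2 − m_1² simplifies to c · σ⁴ = 0.342857 · 64.)

Var(X) = m_2 − m_1² = 85.942857 − 64 = 21.942857.


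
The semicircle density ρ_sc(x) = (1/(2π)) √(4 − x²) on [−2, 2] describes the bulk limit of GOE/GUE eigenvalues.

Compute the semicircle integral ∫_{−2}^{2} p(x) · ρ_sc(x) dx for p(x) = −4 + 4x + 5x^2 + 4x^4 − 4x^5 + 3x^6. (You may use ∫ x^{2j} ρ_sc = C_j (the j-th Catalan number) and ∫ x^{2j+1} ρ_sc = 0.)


Write p(x) = Σ a_i x^i, split into monomials and integrate each against ρ_sc separately.
Using ∫ x^{2j} ρ_sc = C_j = (1/(j+1)) C(2j, j) (Catalan numbers) and ∫ x^{2j+1} ρ_sc = 0 (odd monomials vanish by symmetry):
  i = 0 (even): a_0 · C_{0} = -4 · 1 = -4
  i = 1 (odd): ∫ x^1 ρ_sc = 0 (vanishes)
  i = 2 (even): a_2 · C_{1} = 5 · 1 = 5
  i = 4 (even): a_4 · C_{2} = 4 · 2 = 8
  i = 5 (odd): ∫ x^5 ρ_sc = 0 (vanishes)
  i = 6 (even): a_6 · C_{3} = 3 · 5 = 15

Summing the contributions: ∫_{−2}^{2} p(x) ρ_sc(x) dx = (-4) + 5 + 8 + 15 = 24.


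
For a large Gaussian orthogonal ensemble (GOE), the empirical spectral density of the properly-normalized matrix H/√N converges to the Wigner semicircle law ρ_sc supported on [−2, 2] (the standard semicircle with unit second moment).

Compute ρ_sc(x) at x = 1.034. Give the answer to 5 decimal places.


ρ_sc(x) = (1/(2π)) √(4 − x²). With x = 1.034:
  4 − x² = 4 − (1.034)² = 4 − 1.069156 = 2.930844.
  √(4 − x²) = 1.711971.
  1/(2π) = 0.159155.
  ρ_sc(1.034) = 0.159155 · 1.711971 = 0.272469.

Rounded to 5 decimal places: ρ_sc(1.034) ≈ 0.27247.


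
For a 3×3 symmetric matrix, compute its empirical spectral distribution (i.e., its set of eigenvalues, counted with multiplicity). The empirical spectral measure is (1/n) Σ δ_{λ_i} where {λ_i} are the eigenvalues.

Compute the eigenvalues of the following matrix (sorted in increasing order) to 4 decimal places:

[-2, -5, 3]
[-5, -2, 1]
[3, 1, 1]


Since M is real symmetric, all three eigenvalues are real; they are the roots of det(λI − M) = λ³ − (tr M) λ² + s λ − det M, where s is the sum of the principal 2×2 minors.
tr M = -2 + (-2) + 1 = -3.
s = ((-2)·(-2) − (-5)²) + ((-2)·1 − 3²) + ((-2)·1 − 1²) = -21 + (-11) + (-3) = -35.
det M (expand along row 1) = (-2)·(-3) − (-5)·(-8) + 3·1 = -31.
Characteristic polynomial: λ³ + 3λ² − 35λ + 31 = 0.
Substitute λ = y + (tr M)/3 = y − 1.000000 to remove the quadratic term: y³ + p·y + q = 0 with p = s − (tr M)²/3 = -38.000000 and q = −2(tr M)³/27 + (tr M)·s/3 − det M = 68.000000.
Three real roots ⇒ use the trigonometric (Viète) form: r = 2√(−p/3) = 7.118052, φ = arccos(3q/(p·r)) = arccos(-0.754198) = 2.425228 rad.
y_k = r·cos(φ/3 − 2πk/3) for k = 0, 1, 2 gives y = 4.916080, 2.000000, -6.916080.
λ_k = y_k − 1.000000 gives λ = 3.9161, 1.0000, -7.9161 (check: the sum is -3.0000 = tr M).

Eigenvalues sorted in increasing order: [-7.9161, 1.0000, 3.9161].


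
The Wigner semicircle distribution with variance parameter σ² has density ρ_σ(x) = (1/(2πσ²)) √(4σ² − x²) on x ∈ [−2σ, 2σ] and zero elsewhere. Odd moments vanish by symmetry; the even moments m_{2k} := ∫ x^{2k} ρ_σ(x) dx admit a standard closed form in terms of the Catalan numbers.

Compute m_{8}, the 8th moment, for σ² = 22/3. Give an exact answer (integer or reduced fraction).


By the scaled semicircle moment identity, m_{2k} = σ^{2k} · C_k with k = 4.
C_4 = (1/(k+1)) · C(2k, k) = (1/5) · C(8, 4) = (1/5) · 70 = 14.
σ^{2k} = (σ²)^k = (22/3)^4 = 234256/81.

Therefore m_{8} = σ^{8} · C_4 = (234256/81) · 14 = 3279584/81.


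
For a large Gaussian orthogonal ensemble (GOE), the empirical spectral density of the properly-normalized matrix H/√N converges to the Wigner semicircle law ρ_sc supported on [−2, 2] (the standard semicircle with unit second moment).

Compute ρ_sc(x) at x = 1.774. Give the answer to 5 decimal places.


ρ_sc(x) = (1/(2π)) √(4 − x²). With x = 1.774:
  4 − x² = 4 − (1.774)² = 4 − 3.147076 = 0.852924.
  √(4 − x²) = 0.923539.
  1/(2π) = 0.159155.
  ρ_sc(1.774) = 0.159155 · 0.923539 = 0.146986.

Rounded to 5 decimal places: ρ_sc(1.774) ≈ 0.14699.


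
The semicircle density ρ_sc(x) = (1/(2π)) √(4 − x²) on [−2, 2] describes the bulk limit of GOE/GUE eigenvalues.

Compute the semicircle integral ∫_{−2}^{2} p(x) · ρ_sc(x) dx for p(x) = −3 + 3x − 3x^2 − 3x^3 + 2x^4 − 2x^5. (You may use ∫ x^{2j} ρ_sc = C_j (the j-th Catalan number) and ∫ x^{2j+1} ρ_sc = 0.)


Write p(x) = Σ a_i x^i, split into monomials and integrate each against ρ_sc separately.
Using ∫ x^{2j} ρ_sc = C_j = (1/(j+1)) C(2j, j) (Catalan numbers) and ∫ x^{2j+1} ρ_sc = 0 (odd monomials vanish by symmetry):
  i = 0 (even): a_0 · C_{0} = -3 · 1 = -3
  i = 1 (odd): ∫ x^1 ρ_sc = 0 (vanishes)
  i = 2 (even): a_2 · C_{1} = -3 · 1 = -3
  i = 3 (odd): ∫ x^3 ρ_sc = 0 (vanishes)
  i = 4 (even): a_4 · C_{2} = 2 · 2 = 4
  i = 5 (odd): ∫ x^5 ρ_sc = 0 (vanishes)

Summing the contributions: ∫_{−2}^{2} p(x) ρ_sc(x) dx = (-3) + (-3) + 4 = -2.
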